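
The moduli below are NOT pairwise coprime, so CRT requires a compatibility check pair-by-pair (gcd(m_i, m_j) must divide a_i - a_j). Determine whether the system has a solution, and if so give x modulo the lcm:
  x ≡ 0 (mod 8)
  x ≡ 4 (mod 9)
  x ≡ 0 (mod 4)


Moduli 8, 9, 4 are not pairwise coprime, so CRT works modulo lcm(m_i) when all pairwise compatibility conditions hold.
Pairwise compatibility: gcd(m_i, m_j) must divide a_i - a_j for every pair.
Merge one congruence at a time:
  Start: x ≡ 0 (mod 8).
  Combine with x ≡ 4 (mod 9): gcd(8, 9) = 1; 4 - 0 = 4, which IS divisible by 1, so compatible.
    Write x = 0 + 8·t and substitute into x ≡ 4 (mod 9): 8·t ≡ 4 − 0 = 4 (mod 9).
    The inverse of 8 mod 9 is 8 (since 8·8 = 64 = 7·9 + 1), so t ≡ 8·4 = 32 ≡ 5 (mod 9).
    Then x = 0 + 8·5 = 40, valid modulo lcm(8, 9) = 72: x ≡ 40 (mod 72).
  Combine with x ≡ 0 (mod 4): gcd(72, 4) = 4; 0 - 40 = -40, which IS divisible by 4, so compatible.
    Write x = 40 + 72·t and substitute into x ≡ 0 (mod 4): 72·t ≡ 0 − 40 = -40 (mod 4).
    Divide the congruence (and modulus) by g = 4: 18·t ≡ -10 (mod 1).
    Modulo 1 every t works; take t = 0.
    Then x = 40 + 72·0 = 40, valid modulo lcm(72, 4) = 72: x ≡ 40 (mod 72).
Verify: 40 mod 8 = 0, 40 mod 9 = 4, 40 mod 4 = 0.

x ≡ 40 (mod 72).


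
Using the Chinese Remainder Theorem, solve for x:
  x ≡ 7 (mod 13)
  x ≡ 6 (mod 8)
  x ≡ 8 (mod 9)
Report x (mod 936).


Moduli 13, 8, 9 are pairwise coprime; by CRT there is a unique solution modulo M = 13 · 8 · 9 = 936.
Solve pairwise, accumulating the modulus:
  Start with x ≡ 7 (mod 13).
  Combine with x ≡ 6 (mod 8): since gcd(13, 8) = 1, we get a unique residue mod 104.
    Write x = 7 + 13·t and substitute into x ≡ 6 (mod 8): 13·t ≡ 6 − 7 = -1 (mod 8).
    Reduce coefficients mod 8: 5·t ≡ 7 (mod 8).
    The inverse of 5 mod 8 is 5 (since 5·5 = 25 = 3·8 + 1), so t ≡ 5·7 = 35 ≡ 3 (mod 8).
    Then x = 7 + 13·3 = 46, valid modulo lcm(13, 8) = 104: x ≡ 46 (mod 104).
  Combine with x ≡ 8 (mod 9): since gcd(104, 9) = 1, we get a unique residue mod 936.
    Write x = 46 + 104·t and substitute into x ≡ 8 (mod 9): 104·t ≡ 8 − 46 = -38 (mod 9).
    Reduce coefficients mod 9: 5·t ≡ 7 (mod 9).
    The inverse of 5 mod 9 is 2 (since 5·2 = 10 = 1·9 + 1), so t ≡ 2·7 = 14 ≡ 5 (mod 9).
    Then x = 46 + 104·5 = 566, valid modulo lcm(104, 9) = 936: x ≡ 566 (mod 936).
Verify: 566 mod 13 = 7 ✓, 566 mod 8 = 6 ✓, 566 mod 9 = 8 ✓.

x ≡ 566 (mod 936).


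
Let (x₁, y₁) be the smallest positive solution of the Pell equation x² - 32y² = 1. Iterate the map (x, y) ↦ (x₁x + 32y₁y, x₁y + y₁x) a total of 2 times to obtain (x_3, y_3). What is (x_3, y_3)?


Step 1: Find the fundamental solution (x₁, y₁) of x² - 32y² = 1.
  Expand √32 as a continued fraction. a₀ = ⌊√32⌋ = 5; iterate m_{k+1} = d_k·a_k − m_k, d_{k+1} = (32 − m_{k+1}²)/d_k, a_{k+1} = ⌊(a₀ + m_{k+1})/d_{k+1}⌋ (starting m₀ = 0, d₀ = 1), with convergents p_k = a_k·p_{k-1} + p_{k-2}, q_k = a_k·q_{k-1} + q_{k-2} (p₋₁ = 1, q₋₁ = 0):
  k = 0: a₀ = 5; p₀/q₀ = 5/1; p₀² − 32·q₀² = 25 − 32 = -7.
  k = 1: m = 5, d = 7, a = ⌊(5 + 5)/7⌋ = 1; p/q = (1·5 + 1)/(1·1 + 0) = 6/1; p² − 32·q² = 36 − 32 = 4.
  k = 2: m = 2, d = 4, a = ⌊(5 + 2)/4⌋ = 1; p/q = (1·6 + 5)/(1·1 + 1) = 11/2; p² − 32·q² = 121 − 128 = -7.
  k = 3: m = 2, d = 7, a = ⌊(5 + 2)/7⌋ = 1; p/q = (1·11 + 6)/(1·2 + 1) = 17/3; p² − 32·q² = 289 − 288 = 1.
  The first convergent with p² − 32·q² = 1 gives the fundamental solution (x₁, y₁) = (17, 3).
Step 2: Apply the recurrence (x_{n+1}, y_{n+1}) = (x₁x_n + 32y₁y_n, x₁y_n + y₁x_n) repeatedly.
  From (x_1, y_1) = (17, 3): x_2 = 17·17 + 32·3·3 = 577; y_2 = 17·3 + 3·17 = 102.
  From (x_2, y_2) = (577, 102): x_3 = 17·577 + 32·3·102 = 19601; y_3 = 17·102 + 3·577 = 3465.
Step 3: Verify x_3² - 32·y_3² = 384199201 - 384199200 = 1 (should be 1). ✓

(x_1, y_1) = (17, 3); (x_3, y_3) = (19601, 3465).


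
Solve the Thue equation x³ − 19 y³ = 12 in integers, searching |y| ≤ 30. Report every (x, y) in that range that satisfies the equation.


The equation is x³ - 19y³ = 12. For fixed y, x³ = 19·y³ + 12, so a solution requires the RHS to be a perfect cube.
Strategy: iterate y from -30 to 30, compute RHS = 19·y³ + 12, and check whether it is a (positive or negative) perfect cube.
Check small values of y:
  y = 0: RHS = 12 is not a perfect cube.
  y = 1: RHS = 31 is not a perfect cube.
  y = -1: RHS = -7 is not a perfect cube.
  y = 2: RHS = 164 is not a perfect cube.
  y = -2: RHS = -140 is not a perfect cube.
  y = 3: RHS = 525 is not a perfect cube.
  y = -3: RHS = -501 is not a perfect cube.
Continuing the search up to |y| = 30 finds no solutions either.
No (x, y) in the scanned range satisfies the equation.

No integer solutions with |y| ≤ 30.


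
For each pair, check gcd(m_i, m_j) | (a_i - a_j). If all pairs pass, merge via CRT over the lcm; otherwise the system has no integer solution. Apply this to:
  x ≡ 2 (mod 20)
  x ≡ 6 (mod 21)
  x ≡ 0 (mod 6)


Moduli 20, 21, 6 are not pairwise coprime, so CRT works modulo lcm(m_i) when all pairwise compatibility conditions hold.
Pairwise compatibility: gcd(m_i, m_j) must divide a_i - a_j for every pair.
Merge one congruence at a time:
  Start: x ≡ 2 (mod 20).
  Combine with x ≡ 6 (mod 21): gcd(20, 21) = 1; 6 - 2 = 4, which IS divisible by 1, so compatible.
    Write x = 2 + 20·t and substitute into x ≡ 6 (mod 21): 20·t ≡ 6 − 2 = 4 (mod 21).
    The inverse of 20 mod 21 is 20 (since 20·20 = 400 = 19·21 + 1), so t ≡ 20·4 = 80 ≡ 17 (mod 21).
    Then x = 2 + 20·17 = 342, valid modulo lcm(20, 21) = 420: x ≡ 342 (mod 420).
  Combine with x ≡ 0 (mod 6): gcd(420, 6) = 6; 0 - 342 = -342, which IS divisible by 6, so compatible.
    Write x = 342 + 420·t and substitute into x ≡ 0 (mod 6): 420·t ≡ 0 − 342 = -342 (mod 6).
    Divide the congruence (and modulus) by g = 6: 70·t ≡ -57 (mod 1).
    Modulo 1 every t works; take t = 0.
    Then x = 342 + 420·0 = 342, valid modulo lcm(420, 6) = 420: x ≡ 342 (mod 420).
Verify: 342 mod 20 = 2, 342 mod 21 = 6, 342 mod 6 = 0.

x ≡ 342 (mod 420).


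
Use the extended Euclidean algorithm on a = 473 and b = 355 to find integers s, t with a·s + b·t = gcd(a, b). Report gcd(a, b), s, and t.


Euclidean algorithm on (473, 355) — divide until remainder is 0:
  473 = 1 · 355 + 118
  355 = 3 · 118 + 1
  118 = 118 · 1 + 0
gcd(473, 355) = 1.
Track Bezout coefficients alongside the remainders: start with r₀ = 473 = a·1 + b·0 (s = 1, t = 0) and r₁ = 355 = a·0 + b·1 (s = 0, t = 1); each new remainder r_{k+1} = r_{k-1} − q_k·r_k inherits s_{k+1} = s_{k-1} − q_k·s_k, t_{k+1} = t_{k-1} − q_k·t_k, so r_k = a·s_k + b·t_k at every step:
  q = 1: r = 118, s = 1 − 1·0 = 1, t = 0 − 1·1 = -1  (check: 473·1 + 355·(-1) = 118)
  q = 3: r = 1, s = 0 − 3·1 = -3, t = 1 − 3·(-1) = 4  (check: 473·(-3) + 355·4 = 1)
The row with r = 1 (the gcd) gives the Bezout coefficients s = -3, t = 4.
Result: 473 · (-3) + 355 · (4) = 1.

gcd(473, 355) = 1; s = -3, t = 4 (check: 473·(-3) + 355·4 = 1).


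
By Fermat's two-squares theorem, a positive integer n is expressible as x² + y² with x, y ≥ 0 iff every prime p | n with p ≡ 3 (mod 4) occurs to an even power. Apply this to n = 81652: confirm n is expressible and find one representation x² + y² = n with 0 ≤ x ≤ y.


Step 1: Factor n = 81652 = 2^2 · 137 · 149.
Step 2: Check the mod-4 condition on each prime factor: 2 = 2 (special); 137 ≡ 1 (mod 4), exponent 1; 149 ≡ 1 (mod 4), exponent 1.
All primes ≡ 3 (mod 4) appear to even exponent (or don't appear), so by the two-squares theorem n IS expressible as a sum of two squares.
Step 3: Build a representation. Group n = k² · m with k = 2 and m = 137 · 149 = 20413 (a product of primes ≡ 1 (mod 4)); a representation of m scales to one of n via (k·x)² + (k·y)² = k²(x² + y²). Each prime p ≡ 1 (mod 4) is itself a sum of two squares; find a² by testing p − a² for a perfect square:
  137: 137 − 1² = 136, 137 − 2² = 133, 137 − 3² = 128, 137 − 4² = 121 = 11² ⇒ 137 = 4² + 11².
  149: 149 − 1² = 148, 149 − 2² = 145, 149 − 3² = 140, 149 − 4² = 133, 149 − 5² = 124, 149 − 6² = 113, 149 − 7² = 100 = 10² ⇒ 149 = 7² + 10².
  Combine using the Brahmagupta–Fibonacci identity (a² + b²)(c² + d²) = (ac − bd)² + (ad + bc)² = (ac + bd)² + (ad − bc)²:
  137 · 149 = 20413: from (4² + 11²)(7² + 10²), take (4·7 − 11·10, 4·10 + 11·7) = (28 − 110, 40 + 77) = (-82, 117); dropping signs (only squares matter) gives (82, 117); check 82² + 117² = 6724 + 13689 = 20413 ✓.
  Scale by k = 2: (2·82, 2·117) = (164, 234).
Step 4: Order so x ≤ y and verify: 164² + 234² = 26896 + 54756 = 81652 = n. ✓

n = 81652 = 164² + 234² (one valid representation with x ≤ y).


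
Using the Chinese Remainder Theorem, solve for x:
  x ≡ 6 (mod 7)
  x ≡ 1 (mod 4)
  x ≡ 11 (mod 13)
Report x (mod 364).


Moduli 7, 4, 13 are pairwise coprime; by CRT there is a unique solution modulo M = 7 · 4 · 13 = 364.
Solve pairwise, accumulating the modulus:
  Start with x ≡ 6 (mod 7).
  Combine with x ≡ 1 (mod 4): since gcd(7, 4) = 1, we get a unique residue mod 28.
    Write x = 6 + 7·t and substitute into x ≡ 1 (mod 4): 7·t ≡ 1 − 6 = -5 (mod 4).
    Reduce coefficients mod 4: 3·t ≡ 3 (mod 4).
    The inverse of 3 mod 4 is 3 (since 3·3 = 9 = 2·4 + 1), so t ≡ 3·3 = 9 ≡ 1 (mod 4).
    Then x = 6 + 7·1 = 13, valid modulo lcm(7, 4) = 28: x ≡ 13 (mod 28).
  Combine with x ≡ 11 (mod 13): since gcd(28, 13) = 1, we get a unique residue mod 364.
    Write x = 13 + 28·t and substitute into x ≡ 11 (mod 13): 28·t ≡ 11 − 13 = -2 (mod 13).
    Reduce coefficients mod 13: 2·t ≡ 11 (mod 13).
    The inverse of 2 mod 13 is 7 (since 2·7 = 14 = 1·13 + 1), so t ≡ 7·11 = 77 ≡ 12 (mod 13).
    Then x = 13 + 28·12 = 349, valid modulo lcm(28, 13) = 364: x ≡ 349 (mod 364).
Verify: 349 mod 7 = 6 ✓, 349 mod 4 = 1 ✓, 349 mod 13 = 11 ✓.

x ≡ 349 (mod 364).


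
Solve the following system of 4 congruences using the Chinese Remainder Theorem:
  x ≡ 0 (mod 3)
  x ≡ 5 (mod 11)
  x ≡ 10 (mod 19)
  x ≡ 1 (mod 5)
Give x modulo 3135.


Product of moduli M = 3 · 11 · 19 · 5 = 3135.
Merge one congruence at a time:
  Start: x ≡ 0 (mod 3).
  Combine with x ≡ 5 (mod 11); new modulus lcm = 33.
    Write x = 0 + 3·t and substitute into x ≡ 5 (mod 11): 3·t ≡ 5 − 0 = 5 (mod 11).
    The inverse of 3 mod 11 is 4 (since 3·4 = 12 = 1·11 + 1), so t ≡ 4·5 = 20 ≡ 9 (mod 11).
    Then x = 0 + 3·9 = 27, valid modulo lcm(3, 11) = 33: x ≡ 27 (mod 33).
  Combine with x ≡ 10 (mod 19); new modulus lcm = 627.
    Write x = 27 + 33·t and substitute into x ≡ 10 (mod 19): 33·t ≡ 10 − 27 = -17 (mod 19).
    Reduce coefficients mod 19: 14·t ≡ 2 (mod 19).
    The inverse of 14 mod 19 is 15 (since 14·15 = 210 = 11·19 + 1), so t ≡ 15·2 = 30 ≡ 11 (mod 19).
    Then x = 27 + 33·11 = 390, valid modulo lcm(33, 19) = 627: x ≡ 390 (mod 627).
  Combine with x ≡ 1 (mod 5); new modulus lcm = 3135.
    Write x = 390 + 627·t and substitute into x ≡ 1 (mod 5): 627·t ≡ 1 − 390 = -389 (mod 5).
    Reduce coefficients mod 5: 2·t ≡ 1 (mod 5).
    The inverse of 2 mod 5 is 3 (since 2·3 = 6 = 1·5 + 1), so t ≡ 3·1 = 3 ≡ 3 (mod 5).
    Then x = 390 + 627·3 = 2271, valid modulo lcm(627, 5) = 3135: x ≡ 2271 (mod 3135).
Verify against each original: 2271 mod 3 = 0, 2271 mod 11 = 5, 2271 mod 19 = 10, 2271 mod 5 = 1.

x ≡ 2271 (mod 3135).


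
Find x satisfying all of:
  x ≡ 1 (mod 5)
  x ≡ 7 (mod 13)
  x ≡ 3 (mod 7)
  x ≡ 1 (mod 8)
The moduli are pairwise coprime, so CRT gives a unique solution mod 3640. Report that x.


Product of moduli M = 5 · 13 · 7 · 8 = 3640.
Merge one congruence at a time:
  Start: x ≡ 1 (mod 5).
  Combine with x ≡ 7 (mod 13); new modulus lcm = 65.
    Write x = 1 + 5·t and substitute into x ≡ 7 (mod 13): 5·t ≡ 7 − 1 = 6 (mod 13).
    The inverse of 5 mod 13 is 8 (since 5·8 = 40 = 3·13 + 1), so t ≡ 8·6 = 48 ≡ 9 (mod 13).
    Then x = 1 + 5·9 = 46, valid modulo lcm(5, 13) = 65: x ≡ 46 (mod 65).
  Combine with x ≡ 3 (mod 7); new modulus lcm = 455.
    Write x = 46 + 65·t and substitute into x ≡ 3 (mod 7): 65·t ≡ 3 − 46 = -43 (mod 7).
    Reduce coefficients mod 7: 2·t ≡ 6 (mod 7).
    The inverse of 2 mod 7 is 4 (since 2·4 = 8 = 1·7 + 1), so t ≡ 4·6 = 24 ≡ 3 (mod 7).
    Then x = 46 + 65·3 = 241, valid modulo lcm(65, 7) = 455: x ≡ 241 (mod 455).
  Combine with x ≡ 1 (mod 8); new modulus lcm = 3640.
    Write x = 241 + 455·t and substitute into x ≡ 1 (mod 8): 455·t ≡ 1 − 241 = -240 (mod 8).
    Reduce coefficients mod 8: 7·t ≡ 0 (mod 8).
    The inverse of 7 mod 8 is 7 (since 7·7 = 49 = 6·8 + 1), so t ≡ 7·0 = 0 ≡ 0 (mod 8).
    Then x = 241 + 455·0 = 241, valid modulo lcm(455, 8) = 3640: x ≡ 241 (mod 3640).
Verify against each original: 241 mod 5 = 1, 241 mod 13 = 7, 241 mod 7 = 3, 241 mod 8 = 1.

x ≡ 241 (mod 3640).


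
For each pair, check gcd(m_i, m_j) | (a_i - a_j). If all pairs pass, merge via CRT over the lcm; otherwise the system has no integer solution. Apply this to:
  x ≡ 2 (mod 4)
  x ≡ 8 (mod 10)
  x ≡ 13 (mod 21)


Moduli 4, 10, 21 are not pairwise coprime, so CRT works modulo lcm(m_i) when all pairwise compatibility conditions hold.
Pairwise compatibility: gcd(m_i, m_j) must divide a_i - a_j for every pair.
Merge one congruence at a time:
  Start: x ≡ 2 (mod 4).
  Combine with x ≡ 8 (mod 10): gcd(4, 10) = 2; 8 - 2 = 6, which IS divisible by 2, so compatible.
    Write x = 2 + 4·t and substitute into x ≡ 8 (mod 10): 4·t ≡ 8 − 2 = 6 (mod 10).
    Divide the congruence (and modulus) by g = 2: 2·t ≡ 3 (mod 5).
    The inverse of 2 mod 5 is 3 (since 2·3 = 6 = 1·5 + 1), so t ≡ 3·3 = 9 ≡ 4 (mod 5).
    Then x = 2 + 4·4 = 18, valid modulo lcm(4, 10) = 20: x ≡ 18 (mod 20).
  Combine with x ≡ 13 (mod 21): gcd(20, 21) = 1; 13 - 18 = -5, which IS divisible by 1, so compatible.
    Write x = 18 + 20·t and substitute into x ≡ 13 (mod 21): 20·t ≡ 13 − 18 = -5 (mod 21).
    Reduce coefficients mod 21: 20·t ≡ 16 (mod 21).
    The inverse of 20 mod 21 is 20 (since 20·20 = 400 = 19·21 + 1), so t ≡ 20·16 = 320 ≡ 5 (mod 21).
    Then x = 18 + 20·5 = 118, valid modulo lcm(20, 21) = 420: x ≡ 118 (mod 420).
Verify: 118 mod 4 = 2, 118 mod 10 = 8, 118 mod 21 = 13.

x ≡ 118 (mod 420).


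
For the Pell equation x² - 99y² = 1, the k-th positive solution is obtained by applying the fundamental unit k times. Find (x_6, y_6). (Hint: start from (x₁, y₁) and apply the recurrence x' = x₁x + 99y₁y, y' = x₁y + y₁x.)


Step 1: Find the fundamental solution (x₁, y₁) of x² - 99y² = 1.
  Expand √99 as a continued fraction. a₀ = ⌊√99⌋ = 9; iterate m_{k+1} = d_k·a_k − m_k, d_{k+1} = (99 − m_{k+1}²)/d_k, a_{k+1} = ⌊(a₀ + m_{k+1})/d_{k+1}⌋ (starting m₀ = 0, d₀ = 1), with convergents p_k = a_k·p_{k-1} + p_{k-2}, q_k = a_k·q_{k-1} + q_{k-2} (p₋₁ = 1, q₋₁ = 0):
  k = 0: a₀ = 9; p₀/q₀ = 9/1; p₀² − 99·q₀² = 81 − 99 = -18.
  k = 1: m = 9, d = 18, a = ⌊(9 + 9)/18⌋ = 1; p/q = (1·9 + 1)/(1·1 + 0) = 10/1; p² − 99·q² = 100 − 99 = 1.
  The first convergent with p² − 99·q² = 1 gives the fundamental solution (x₁, y₁) = (10, 1).
Step 2: Apply the recurrence (x_{n+1}, y_{n+1}) = (x₁x_n + 99y₁y_n, x₁y_n + y₁x_n) repeatedly.
  From (x_1, y_1) = (10, 1): x_2 = 10·10 + 99·1·1 = 199; y_2 = 10·1 + 1·10 = 20.
  From (x_2, y_2) = (199, 20): x_3 = 10·199 + 99·1·20 = 3970; y_3 = 10·20 + 1·199 = 399.
  From (x_3, y_3) = (3970, 399): x_4 = 10·3970 + 99·1·399 = 79201; y_4 = 10·399 + 1·3970 = 7960.
  From (x_4, y_4) = (79201, 7960): x_5 = 10·79201 + 99·1·7960 = 1580050; y_5 = 10·7960 + 1·79201 = 158801.
  From (x_5, y_5) = (1580050, 158801): x_6 = 10·1580050 + 99·1·158801 = 31521799; y_6 = 10·158801 + 1·1580050 = 3168060.
Step 3: Verify x_6² - 99·y_6² = 993623812196401 - 993623812196400 = 1 (should be 1). ✓

(x_1, y_1) = (10, 1); (x_6, y_6) = (31521799, 3168060).


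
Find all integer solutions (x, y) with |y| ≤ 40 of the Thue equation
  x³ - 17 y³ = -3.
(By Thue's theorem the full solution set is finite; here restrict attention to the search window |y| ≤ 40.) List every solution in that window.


The equation is x³ - 17y³ = -3. For fixed y, x³ = 17·y³ − 3, so a solution requires the RHS to be a perfect cube.
Strategy: iterate y from -40 to 40, compute RHS = 17·y³ − 3, and check whether it is a (positive or negative) perfect cube.
Check small values of y:
  y = 0: RHS = -3 is not a perfect cube.
  y = 1: RHS = 14 is not a perfect cube.
  y = -1: RHS = -20 is not a perfect cube.
  y = 2: RHS = 133 is not a perfect cube.
  y = -2: RHS = -139 is not a perfect cube.
  y = 3: RHS = 456 is not a perfect cube.
  y = -3: RHS = -462 is not a perfect cube.
Continuing the search up to |y| = 40 finds no solutions either.
No (x, y) in the scanned range satisfies the equation.

No integer solutions with |y| ≤ 40.


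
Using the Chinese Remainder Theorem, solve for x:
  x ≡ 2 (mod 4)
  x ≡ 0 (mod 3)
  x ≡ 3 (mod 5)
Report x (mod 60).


Moduli 4, 3, 5 are pairwise coprime; by CRT there is a unique solution modulo M = 4 · 3 · 5 = 60.
Solve pairwise, accumulating the modulus:
  Start with x ≡ 2 (mod 4).
  Combine with x ≡ 0 (mod 3): since gcd(4, 3) = 1, we get a unique residue mod 12.
    Write x = 2 + 4·t and substitute into x ≡ 0 (mod 3): 4·t ≡ 0 − 2 = -2 (mod 3).
    Reduce coefficients mod 3: 1·t ≡ 1 (mod 3).
    So t ≡ 1 (mod 3).
    Then x = 2 + 4·1 = 6, valid modulo lcm(4, 3) = 12: x ≡ 6 (mod 12).
  Combine with x ≡ 3 (mod 5): since gcd(12, 5) = 1, we get a unique residue mod 60.
    Write x = 6 + 12·t and substitute into x ≡ 3 (mod 5): 12·t ≡ 3 − 6 = -3 (mod 5).
    Reduce coefficients mod 5: 2·t ≡ 2 (mod 5).
    The inverse of 2 mod 5 is 3 (since 2·3 = 6 = 1·5 + 1), so t ≡ 3·2 = 6 ≡ 1 (mod 5).
    Then x = 6 + 12·1 = 18, valid modulo lcm(12, 5) = 60: x ≡ 18 (mod 60).
Verify: 18 mod 4 = 2 ✓, 18 mod 3 = 0 ✓, 18 mod 5 = 3 ✓.

x ≡ 18 (mod 60).


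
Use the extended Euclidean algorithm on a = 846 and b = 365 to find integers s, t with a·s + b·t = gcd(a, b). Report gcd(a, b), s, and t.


Euclidean algorithm on (846, 365) — divide until remainder is 0:
  846 = 2 · 365 + 116
  365 = 3 · 116 + 17
  116 = 6 · 17 + 14
  17 = 1 · 14 + 3
  14 = 4 · 3 + 2
  3 = 1 · 2 + 1
  2 = 2 · 1 + 0
gcd(846, 365) = 1.
Track Bezout coefficients alongside the remainders: start with r₀ = 846 = a·1 + b·0 (s = 1, t = 0) and r₁ = 365 = a·0 + b·1 (s = 0, t = 1); each new remainder r_{k+1} = r_{k-1} − q_k·r_k inherits s_{k+1} = s_{k-1} − q_k·s_k, t_{k+1} = t_{k-1} − q_k·t_k, so r_k = a·s_k + b·t_k at every step:
  q = 2: r = 116, s = 1 − 2·0 = 1, t = 0 − 2·1 = -2  (check: 846·1 + 365·(-2) = 116)
  q = 3: r = 17, s = 0 − 3·1 = -3, t = 1 − 3·(-2) = 7  (check: 846·(-3) + 365·7 = 17)
  q = 6: r = 14, s = 1 − 6·(-3) = 19, t = -2 − 6·7 = -44  (check: 846·19 + 365·(-44) = 14)
  q = 1: r = 3, s = -3 − 1·19 = -22, t = 7 − 1·(-44) = 51  (check: 846·(-22) + 365·51 = 3)
  q = 4: r = 2, s = 19 − 4·(-22) = 107, t = -44 − 4·51 = -248  (check: 846·107 + 365·(-248) = 2)
  q = 1: r = 1, s = -22 − 1·107 = -129, t = 51 − 1·(-248) = 299  (check: 846·(-129) + 365·299 = 1)
The row with r = 1 (the gcd) gives the Bezout coefficients s = -129, t = 299.
Result: 846 · (-129) + 365 · (299) = 1.

gcd(846, 365) = 1; s = -129, t = 299 (check: 846·(-129) + 365·299 = 1).


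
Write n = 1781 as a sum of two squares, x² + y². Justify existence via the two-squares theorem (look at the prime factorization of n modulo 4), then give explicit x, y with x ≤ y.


Step 1: Factor n = 1781 = 13 · 137.
Step 2: Check the mod-4 condition on each prime factor: 13 ≡ 1 (mod 4), exponent 1; 137 ≡ 1 (mod 4), exponent 1.
All primes ≡ 3 (mod 4) appear to even exponent (or don't appear), so by the two-squares theorem n IS expressible as a sum of two squares.
Step 3: Build a representation. Here n = 13 · 137 is a product of primes ≡ 1 (mod 4). Each prime p ≡ 1 (mod 4) is itself a sum of two squares; find a² by testing p − a² for a perfect square:
  13: 13 − 1² = 12, 13 − 2² = 9 = 3² ⇒ 13 = 2² + 3².
  137: 137 − 1² = 136, 137 − 2² = 133, 137 − 3² = 128, 137 − 4² = 121 = 11² ⇒ 137 = 4² + 11².
  Combine using the Brahmagupta–Fibonacci identity (a² + b²)(c² + d²) = (ac − bd)² + (ad + bc)² = (ac + bd)² + (ad − bc)²:
  13 · 137 = 1781: from (2² + 3²)(4² + 11²), take (2·4 − 3·11, 2·11 + 3·4) = (8 − 33, 22 + 12) = (-25, 34); dropping signs (only squares matter) gives (25, 34); check 25² + 34² = 625 + 1156 = 1781 ✓.
Step 4: Order so x ≤ y and verify: 25² + 34² = 625 + 1156 = 1781 = n. ✓

n = 1781 = 25² + 34² (one valid representation with x ≤ y).


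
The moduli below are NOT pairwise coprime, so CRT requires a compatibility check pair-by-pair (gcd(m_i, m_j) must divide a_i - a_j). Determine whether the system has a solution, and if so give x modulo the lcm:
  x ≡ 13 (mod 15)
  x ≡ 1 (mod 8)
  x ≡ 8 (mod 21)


Moduli 15, 8, 21 are not pairwise coprime, so CRT works modulo lcm(m_i) when all pairwise compatibility conditions hold.
Pairwise compatibility: gcd(m_i, m_j) must divide a_i - a_j for every pair.
Merge one congruence at a time:
  Start: x ≡ 13 (mod 15).
  Combine with x ≡ 1 (mod 8): gcd(15, 8) = 1; 1 - 13 = -12, which IS divisible by 1, so compatible.
    Write x = 13 + 15·t and substitute into x ≡ 1 (mod 8): 15·t ≡ 1 − 13 = -12 (mod 8).
    Reduce coefficients mod 8: 7·t ≡ 4 (mod 8).
    The inverse of 7 mod 8 is 7 (since 7·7 = 49 = 6·8 + 1), so t ≡ 7·4 = 28 ≡ 4 (mod 8).
    Then x = 13 + 15·4 = 73, valid modulo lcm(15, 8) = 120: x ≡ 73 (mod 120).
  Combine with x ≡ 8 (mod 21): gcd(120, 21) = 3, and 8 - 73 = -65 is NOT divisible by 3.
    ⇒ system is inconsistent (no integer solution).

No solution (the system is inconsistent).


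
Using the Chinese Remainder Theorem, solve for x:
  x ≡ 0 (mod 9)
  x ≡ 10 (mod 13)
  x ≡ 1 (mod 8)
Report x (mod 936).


Moduli 9, 13, 8 are pairwise coprime; by CRT there is a unique solution modulo M = 9 · 13 · 8 = 936.
Solve pairwise, accumulating the modulus:
  Start with x ≡ 0 (mod 9).
  Combine with x ≡ 10 (mod 13): since gcd(9, 13) = 1, we get a unique residue mod 117.
    Write x = 0 + 9·t and substitute into x ≡ 10 (mod 13): 9·t ≡ 10 − 0 = 10 (mod 13).
    The inverse of 9 mod 13 is 3 (since 9·3 = 27 = 2·13 + 1), so t ≡ 3·10 = 30 ≡ 4 (mod 13).
    Then x = 0 + 9·4 = 36, valid modulo lcm(9, 13) = 117: x ≡ 36 (mod 117).
  Combine with x ≡ 1 (mod 8): since gcd(117, 8) = 1, we get a unique residue mod 936.
    Write x = 36 + 117·t and substitute into x ≡ 1 (mod 8): 117·t ≡ 1 − 36 = -35 (mod 8).
    Reduce coefficients mod 8: 5·t ≡ 5 (mod 8).
    The inverse of 5 mod 8 is 5 (since 5·5 = 25 = 3·8 + 1), so t ≡ 5·5 = 25 ≡ 1 (mod 8).
    Then x = 36 + 117·1 = 153, valid modulo lcm(117, 8) = 936: x ≡ 153 (mod 936).
Verify: 153 mod 9 = 0 ✓, 153 mod 13 = 10 ✓, 153 mod 8 = 1 ✓.

x ≡ 153 (mod 936).


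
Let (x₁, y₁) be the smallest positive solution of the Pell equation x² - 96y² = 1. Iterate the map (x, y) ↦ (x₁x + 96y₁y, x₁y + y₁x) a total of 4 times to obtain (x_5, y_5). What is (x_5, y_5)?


Step 1: Find the fundamental solution (x₁, y₁) of x² - 96y² = 1.
  Expand √96 as a continued fraction. a₀ = ⌊√96⌋ = 9; iterate m_{k+1} = d_k·a_k − m_k, d_{k+1} = (96 − m_{k+1}²)/d_k, a_{k+1} = ⌊(a₀ + m_{k+1})/d_{k+1}⌋ (starting m₀ = 0, d₀ = 1), with convergents p_k = a_k·p_{k-1} + p_{k-2}, q_k = a_k·q_{k-1} + q_{k-2} (p₋₁ = 1, q₋₁ = 0):
  k = 0: a₀ = 9; p₀/q₀ = 9/1; p₀² − 96·q₀² = 81 − 96 = -15.
  k = 1: m = 9, d = 15, a = ⌊(9 + 9)/15⌋ = 1; p/q = (1·9 + 1)/(1·1 + 0) = 10/1; p² − 96·q² = 100 − 96 = 4.
  k = 2: m = 6, d = 4, a = ⌊(9 + 6)/4⌋ = 3; p/q = (3·10 + 9)/(3·1 + 1) = 39/4; p² − 96·q² = 1521 − 1536 = -15.
  k = 3: m = 6, d = 15, a = ⌊(9 + 6)/15⌋ = 1; p/q = (1·39 + 10)/(1·4 + 1) = 49/5; p² − 96·q² = 2401 − 2400 = 1.
  The first convergent with p² − 96·q² = 1 gives the fundamental solution (x₁, y₁) = (49, 5).
Step 2: Apply the recurrence (x_{n+1}, y_{n+1}) = (x₁x_n + 96y₁y_n, x₁y_n + y₁x_n) repeatedly.
  From (x_1, y_1) = (49, 5): x_2 = 49·49 + 96·5·5 = 4801; y_2 = 49·5 + 5·49 = 490.
  From (x_2, y_2) = (4801, 490): x_3 = 49·4801 + 96·5·490 = 470449; y_3 = 49·490 + 5·4801 = 48015.
  From (x_3, y_3) = (470449, 48015): x_4 = 49·470449 + 96·5·48015 = 46099201; y_4 = 49·48015 + 5·470449 = 4704980.
  From (x_4, y_4) = (46099201, 4704980): x_5 = 49·46099201 + 96·5·4704980 = 4517251249; y_5 = 49·4704980 + 5·46099201 = 461040025.
Step 3: Verify x_5² - 96·y_5² = 20405558846592060001 - 20405558846592060000 = 1 (should be 1). ✓

(x_1, y_1) = (49, 5); (x_5, y_5) = (4517251249, 461040025).


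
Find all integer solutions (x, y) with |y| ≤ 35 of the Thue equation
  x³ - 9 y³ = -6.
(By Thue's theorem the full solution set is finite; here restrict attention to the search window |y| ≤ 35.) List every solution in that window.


The equation is x³ - 9y³ = -6. For fixed y, x³ = 9·y³ − 6, so a solution requires the RHS to be a perfect cube.
Strategy: iterate y from -35 to 35, compute RHS = 9·y³ − 6, and check whether it is a (positive or negative) perfect cube.
Check small values of y:
  y = 0: RHS = -6 is not a perfect cube.
  y = 1: RHS = 3 is not a perfect cube.
  y = -1: RHS = -15 is not a perfect cube.
  y = 2: RHS = 66 is not a perfect cube.
  y = -2: RHS = -78 is not a perfect cube.
  y = 3: RHS = 237 is not a perfect cube.
  y = -3: RHS = -249 is not a perfect cube.
Continuing the search up to |y| = 35 finds no solutions either.
No (x, y) in the scanned range satisfies the equation.

No integer solutions with |y| ≤ 35.


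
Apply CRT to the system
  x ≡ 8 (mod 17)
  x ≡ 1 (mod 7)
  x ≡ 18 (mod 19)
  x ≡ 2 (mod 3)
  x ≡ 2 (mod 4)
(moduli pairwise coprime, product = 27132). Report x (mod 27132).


Product of moduli M = 17 · 7 · 19 · 3 · 4 = 27132.
Merge one congruence at a time:
  Start: x ≡ 8 (mod 17).
  Combine with x ≡ 1 (mod 7); new modulus lcm = 119.
    Write x = 8 + 17·t and substitute into x ≡ 1 (mod 7): 17·t ≡ 1 − 8 = -7 (mod 7).
    Reduce coefficients mod 7: 3·t ≡ 0 (mod 7).
    The inverse of 3 mod 7 is 5 (since 3·5 = 15 = 2·7 + 1), so t ≡ 5·0 = 0 ≡ 0 (mod 7).
    Then x = 8 + 17·0 = 8, valid modulo lcm(17, 7) = 119: x ≡ 8 (mod 119).
  Combine with x ≡ 18 (mod 19); new modulus lcm = 2261.
    Write x = 8 + 119·t and substitute into x ≡ 18 (mod 19): 119·t ≡ 18 − 8 = 10 (mod 19).
    Reduce coefficients mod 19: 5·t ≡ 10 (mod 19).
    The inverse of 5 mod 19 is 4 (since 5·4 = 20 = 1·19 + 1), so t ≡ 4·10 = 40 ≡ 2 (mod 19).
    Then x = 8 + 119·2 = 246, valid modulo lcm(119, 19) = 2261: x ≡ 246 (mod 2261).
  Combine with x ≡ 2 (mod 3); new modulus lcm = 6783.
    Write x = 246 + 2261·t and substitute into x ≡ 2 (mod 3): 2261·t ≡ 2 − 246 = -244 (mod 3).
    Reduce coefficients mod 3: 2·t ≡ 2 (mod 3).
    The inverse of 2 mod 3 is 2 (since 2·2 = 4 = 1·3 + 1), so t ≡ 2·2 = 4 ≡ 1 (mod 3).
    Then x = 246 + 2261·1 = 2507, valid modulo lcm(2261, 3) = 6783: x ≡ 2507 (mod 6783).
  Combine with x ≡ 2 (mod 4); new modulus lcm = 27132.
    Write x = 2507 + 6783·t and substitute into x ≡ 2 (mod 4): 6783·t ≡ 2 − 2507 = -2505 (mod 4).
    Reduce coefficients mod 4: 3·t ≡ 3 (mod 4).
    The inverse of 3 mod 4 is 3 (since 3·3 = 9 = 2·4 + 1), so t ≡ 3·3 = 9 ≡ 1 (mod 4).
    Then x = 2507 + 6783·1 = 9290, valid modulo lcm(6783, 4) = 27132: x ≡ 9290 (mod 27132).
Verify against each original: 9290 mod 17 = 8, 9290 mod 7 = 1, 9290 mod 19 = 18, 9290 mod 3 = 2, 9290 mod 4 = 2.

x ≡ 9290 (mod 27132).


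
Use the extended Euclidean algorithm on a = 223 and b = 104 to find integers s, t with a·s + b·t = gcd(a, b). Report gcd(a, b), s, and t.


Euclidean algorithm on (223, 104) — divide until remainder is 0:
  223 = 2 · 104 + 15
  104 = 6 · 15 + 14
  15 = 1 · 14 + 1
  14 = 14 · 1 + 0
gcd(223, 104) = 1.
Track Bezout coefficients alongside the remainders: start with r₀ = 223 = a·1 + b·0 (s = 1, t = 0) and r₁ = 104 = a·0 + b·1 (s = 0, t = 1); each new remainder r_{k+1} = r_{k-1} − q_k·r_k inherits s_{k+1} = s_{k-1} − q_k·s_k, t_{k+1} = t_{k-1} − q_k·t_k, so r_k = a·s_k + b·t_k at every step:
  q = 2: r = 15, s = 1 − 2·0 = 1, t = 0 − 2·1 = -2  (check: 223·1 + 104·(-2) = 15)
  q = 6: r = 14, s = 0 − 6·1 = -6, t = 1 − 6·(-2) = 13  (check: 223·(-6) + 104·13 = 14)
  q = 1: r = 1, s = 1 − 1·(-6) = 7, t = -2 − 1·13 = -15  (check: 223·7 + 104·(-15) = 1)
The row with r = 1 (the gcd) gives the Bezout coefficients s = 7, t = -15.
Result: 223 · (7) + 104 · (-15) = 1.

gcd(223, 104) = 1; s = 7, t = -15 (check: 223·7 + 104·(-15) = 1).


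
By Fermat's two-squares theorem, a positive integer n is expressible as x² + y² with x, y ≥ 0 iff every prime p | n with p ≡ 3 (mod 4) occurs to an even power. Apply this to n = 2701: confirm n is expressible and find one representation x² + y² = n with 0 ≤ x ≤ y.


Step 1: Factor n = 2701 = 37 · 73.
Step 2: Check the mod-4 condition on each prime factor: 37 ≡ 1 (mod 4), exponent 1; 73 ≡ 1 (mod 4), exponent 1.
All primes ≡ 3 (mod 4) appear to even exponent (or don't appear), so by the two-squares theorem n IS expressible as a sum of two squares.
Step 3: Build a representation. Here n = 37 · 73 is a product of primes ≡ 1 (mod 4). Each prime p ≡ 1 (mod 4) is itself a sum of two squares; find a² by testing p − a² for a perfect square:
  37: 37 − 1² = 36 = 6² ⇒ 37 = 1² + 6².
  73: 73 − 1² = 72, 73 − 2² = 69, 73 − 3² = 64 = 8² ⇒ 73 = 3² + 8².
  Combine using the Brahmagupta–Fibonacci identity (a² + b²)(c² + d²) = (ac − bd)² + (ad + bc)² = (ac + bd)² + (ad − bc)²:
  37 · 73 = 2701: from (1² + 6²)(3² + 8²), take (1·3 − 6·8, 1·8 + 6·3) = (3 − 48, 8 + 18) = (-45, 26); dropping signs (only squares matter) gives (45, 26); check 45² + 26² = 2025 + 676 = 2701 ✓.
Step 4: Order so x ≤ y and verify: 26² + 45² = 676 + 2025 = 2701 = n. ✓

n = 2701 = 26² + 45² (one valid representation with x ≤ y).


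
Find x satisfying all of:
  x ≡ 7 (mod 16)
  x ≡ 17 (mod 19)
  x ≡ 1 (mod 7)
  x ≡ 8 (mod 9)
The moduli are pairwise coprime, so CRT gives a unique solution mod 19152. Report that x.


Product of moduli M = 16 · 19 · 7 · 9 = 19152.
Merge one congruence at a time:
  Start: x ≡ 7 (mod 16).
  Combine with x ≡ 17 (mod 19); new modulus lcm = 304.
    Write x = 7 + 16·t and substitute into x ≡ 17 (mod 19): 16·t ≡ 17 − 7 = 10 (mod 19).
    The inverse of 16 mod 19 is 6 (since 16·6 = 96 = 5·19 + 1), so t ≡ 6·10 = 60 ≡ 3 (mod 19).
    Then x = 7 + 16·3 = 55, valid modulo lcm(16, 19) = 304: x ≡ 55 (mod 304).
  Combine with x ≡ 1 (mod 7); new modulus lcm = 2128.
    Write x = 55 + 304·t and substitute into x ≡ 1 (mod 7): 304·t ≡ 1 − 55 = -54 (mod 7).
    Reduce coefficients mod 7: 3·t ≡ 2 (mod 7).
    The inverse of 3 mod 7 is 5 (since 3·5 = 15 = 2·7 + 1), so t ≡ 5·2 = 10 ≡ 3 (mod 7).
    Then x = 55 + 304·3 = 967, valid modulo lcm(304, 7) = 2128: x ≡ 967 (mod 2128).
  Combine with x ≡ 8 (mod 9); new modulus lcm = 19152.
    Write x = 967 + 2128·t and substitute into x ≡ 8 (mod 9): 2128·t ≡ 8 − 967 = -959 (mod 9).
    Reduce coefficients mod 9: 4·t ≡ 4 (mod 9).
    The inverse of 4 mod 9 is 7 (since 4·7 = 28 = 3·9 + 1), so t ≡ 7·4 = 28 ≡ 1 (mod 9).
    Then x = 967 + 2128·1 = 3095, valid modulo lcm(2128, 9) = 19152: x ≡ 3095 (mod 19152).
Verify against each original: 3095 mod 16 = 7, 3095 mod 19 = 17, 3095 mod 7 = 1, 3095 mod 9 = 8.

x ≡ 3095 (mod 19152).


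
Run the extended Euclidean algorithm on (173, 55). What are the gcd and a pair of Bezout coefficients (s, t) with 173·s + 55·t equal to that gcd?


Euclidean algorithm on (173, 55) — divide until remainder is 0:
  173 = 3 · 55 + 8
  55 = 6 · 8 + 7
  8 = 1 · 7 + 1
  7 = 7 · 1 + 0
gcd(173, 55) = 1.
Track Bezout coefficients alongside the remainders: start with r₀ = 173 = a·1 + b·0 (s = 1, t = 0) and r₁ = 55 = a·0 + b·1 (s = 0, t = 1); each new remainder r_{k+1} = r_{k-1} − q_k·r_k inherits s_{k+1} = s_{k-1} − q_k·s_k, t_{k+1} = t_{k-1} − q_k·t_k, so r_k = a·s_k + b·t_k at every step:
  q = 3: r = 8, s = 1 − 3·0 = 1, t = 0 − 3·1 = -3  (check: 173·1 + 55·(-3) = 8)
  q = 6: r = 7, s = 0 − 6·1 = -6, t = 1 − 6·(-3) = 19  (check: 173·(-6) + 55·19 = 7)
  q = 1: r = 1, s = 1 − 1·(-6) = 7, t = -3 − 1·19 = -22  (check: 173·7 + 55·(-22) = 1)
The row with r = 1 (the gcd) gives the Bezout coefficients s = 7, t = -22.
Result: 173 · (7) + 55 · (-22) = 1.

gcd(173, 55) = 1; s = 7, t = -22 (check: 173·7 + 55·(-22) = 1).


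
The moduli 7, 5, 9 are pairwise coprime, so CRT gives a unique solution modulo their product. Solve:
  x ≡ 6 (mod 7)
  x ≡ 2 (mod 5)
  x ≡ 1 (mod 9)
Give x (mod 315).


Moduli 7, 5, 9 are pairwise coprime; by CRT there is a unique solution modulo M = 7 · 5 · 9 = 315.
Solve pairwise, accumulating the modulus:
  Start with x ≡ 6 (mod 7).
  Combine with x ≡ 2 (mod 5): since gcd(7, 5) = 1, we get a unique residue mod 35.
    Write x = 6 + 7·t and substitute into x ≡ 2 (mod 5): 7·t ≡ 2 − 6 = -4 (mod 5).
    Reduce coefficients mod 5: 2·t ≡ 1 (mod 5).
    The inverse of 2 mod 5 is 3 (since 2·3 = 6 = 1·5 + 1), so t ≡ 3·1 = 3 ≡ 3 (mod 5).
    Then x = 6 + 7·3 = 27, valid modulo lcm(7, 5) = 35: x ≡ 27 (mod 35).
  Combine with x ≡ 1 (mod 9): since gcd(35, 9) = 1, we get a unique residue mod 315.
    Write x = 27 + 35·t and substitute into x ≡ 1 (mod 9): 35·t ≡ 1 − 27 = -26 (mod 9).
    Reduce coefficients mod 9: 8·t ≡ 1 (mod 9).
    The inverse of 8 mod 9 is 8 (since 8·8 = 64 = 7·9 + 1), so t ≡ 8·1 = 8 ≡ 8 (mod 9).
    Then x = 27 + 35·8 = 307, valid modulo lcm(35, 9) = 315: x ≡ 307 (mod 315).
Verify: 307 mod 7 = 6 ✓, 307 mod 5 = 2 ✓, 307 mod 9 = 1 ✓.

x ≡ 307 (mod 315).


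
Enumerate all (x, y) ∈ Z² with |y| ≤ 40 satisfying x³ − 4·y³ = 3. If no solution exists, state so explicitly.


The equation is x³ - 4y³ = 3. For fixed y, x³ = 4·y³ + 3, so a solution requires the RHS to be a perfect cube.
Strategy: iterate y from -40 to 40, compute RHS = 4·y³ + 3, and check whether it is a (positive or negative) perfect cube.
Check small values of y:
  y = 0: RHS = 3 is not a perfect cube.
  y = 1: RHS = 7 is not a perfect cube.
  y = -1: RHS = -1 = (-1)³ ⇒ x = -1 works.
  y = 2: RHS = 35 is not a perfect cube.
  y = -2: RHS = -29 is not a perfect cube.
  y = 3: RHS = 111 is not a perfect cube.
  y = -3: RHS = -105 is not a perfect cube.
Continuing the search up to |y| = 40 finds no further solutions beyond those listed.
Collected solutions: (-1, -1).

Solutions (with |y| ≤ 40): (-1, -1).


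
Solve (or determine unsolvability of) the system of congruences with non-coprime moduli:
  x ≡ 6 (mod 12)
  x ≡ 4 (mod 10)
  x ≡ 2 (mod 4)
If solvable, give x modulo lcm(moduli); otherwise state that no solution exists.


Moduli 12, 10, 4 are not pairwise coprime, so CRT works modulo lcm(m_i) when all pairwise compatibility conditions hold.
Pairwise compatibility: gcd(m_i, m_j) must divide a_i - a_j for every pair.
Merge one congruence at a time:
  Start: x ≡ 6 (mod 12).
  Combine with x ≡ 4 (mod 10): gcd(12, 10) = 2; 4 - 6 = -2, which IS divisible by 2, so compatible.
    Write x = 6 + 12·t and substitute into x ≡ 4 (mod 10): 12·t ≡ 4 − 6 = -2 (mod 10).
    Divide the congruence (and modulus) by g = 2: 6·t ≡ -1 (mod 5).
    Reduce coefficients mod 5: 1·t ≡ 4 (mod 5).
    So t ≡ 4 (mod 5).
    Then x = 6 + 12·4 = 54, valid modulo lcm(12, 10) = 60: x ≡ 54 (mod 60).
  Combine with x ≡ 2 (mod 4): gcd(60, 4) = 4; 2 - 54 = -52, which IS divisible by 4, so compatible.
    Write x = 54 + 60·t and substitute into x ≡ 2 (mod 4): 60·t ≡ 2 − 54 = -52 (mod 4).
    Divide the congruence (and modulus) by g = 4: 15·t ≡ -13 (mod 1).
    Modulo 1 every t works; take t = 0.
    Then x = 54 + 60·0 = 54, valid modulo lcm(60, 4) = 60: x ≡ 54 (mod 60).
Verify: 54 mod 12 = 6, 54 mod 10 = 4, 54 mod 4 = 2.

x ≡ 54 (mod 60).


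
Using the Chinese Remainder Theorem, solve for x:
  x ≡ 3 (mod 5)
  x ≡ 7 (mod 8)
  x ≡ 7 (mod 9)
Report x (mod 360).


Moduli 5, 8, 9 are pairwise coprime; by CRT there is a unique solution modulo M = 5 · 8 · 9 = 360.
Solve pairwise, accumulating the modulus:
  Start with x ≡ 3 (mod 5).
  Combine with x ≡ 7 (mod 8): since gcd(5, 8) = 1, we get a unique residue mod 40.
    Write x = 3 + 5·t and substitute into x ≡ 7 (mod 8): 5·t ≡ 7 − 3 = 4 (mod 8).
    The inverse of 5 mod 8 is 5 (since 5·5 = 25 = 3·8 + 1), so t ≡ 5·4 = 20 ≡ 4 (mod 8).
    Then x = 3 + 5·4 = 23, valid modulo lcm(5, 8) = 40: x ≡ 23 (mod 40).
  Combine with x ≡ 7 (mod 9): since gcd(40, 9) = 1, we get a unique residue mod 360.
    Write x = 23 + 40·t and substitute into x ≡ 7 (mod 9): 40·t ≡ 7 − 23 = -16 (mod 9).
    Reduce coefficients mod 9: 4·t ≡ 2 (mod 9).
    The inverse of 4 mod 9 is 7 (since 4·7 = 28 = 3·9 + 1), so t ≡ 7·2 = 14 ≡ 5 (mod 9).
    Then x = 23 + 40·5 = 223, valid modulo lcm(40, 9) = 360: x ≡ 223 (mod 360).
Verify: 223 mod 5 = 3 ✓, 223 mod 8 = 7 ✓, 223 mod 9 = 7 ✓.

x ≡ 223 (mod 360).


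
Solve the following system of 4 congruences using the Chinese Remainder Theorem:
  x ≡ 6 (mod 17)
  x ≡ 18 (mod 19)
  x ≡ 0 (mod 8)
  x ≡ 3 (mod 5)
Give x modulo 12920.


Product of moduli M = 17 · 19 · 8 · 5 = 12920.
Merge one congruence at a time:
  Start: x ≡ 6 (mod 17).
  Combine with x ≡ 18 (mod 19); new modulus lcm = 323.
    Write x = 6 + 17·t and substitute into x ≡ 18 (mod 19): 17·t ≡ 18 − 6 = 12 (mod 19).
    The inverse of 17 mod 19 is 9 (since 17·9 = 153 = 8·19 + 1), so t ≡ 9·12 = 108 ≡ 13 (mod 19).
    Then x = 6 + 17·13 = 227, valid modulo lcm(17, 19) = 323: x ≡ 227 (mod 323).
  Combine with x ≡ 0 (mod 8); new modulus lcm = 2584.
    Write x = 227 + 323·t and substitute into x ≡ 0 (mod 8): 323·t ≡ 0 − 227 = -227 (mod 8).
    Reduce coefficients mod 8: 3·t ≡ 5 (mod 8).
    The inverse of 3 mod 8 is 3 (since 3·3 = 9 = 1·8 + 1), so t ≡ 3·5 = 15 ≡ 7 (mod 8).
    Then x = 227 + 323·7 = 2488, valid modulo lcm(323, 8) = 2584: x ≡ 2488 (mod 2584).
  Combine with x ≡ 3 (mod 5); new modulus lcm = 12920.
    Write x = 2488 + 2584·t and substitute into x ≡ 3 (mod 5): 2584·t ≡ 3 − 2488 = -2485 (mod 5).
    Reduce coefficients mod 5: 4·t ≡ 0 (mod 5).
    The inverse of 4 mod 5 is 4 (since 4·4 = 16 = 3·5 + 1), so t ≡ 4·0 = 0 ≡ 0 (mod 5).
    Then x = 2488 + 2584·0 = 2488, valid modulo lcm(2584, 5) = 12920: x ≡ 2488 (mod 12920).
Verify against each original: 2488 mod 17 = 6, 2488 mod 19 = 18, 2488 mod 8 = 0, 2488 mod 5 = 3.

x ≡ 2488 (mod 12920).


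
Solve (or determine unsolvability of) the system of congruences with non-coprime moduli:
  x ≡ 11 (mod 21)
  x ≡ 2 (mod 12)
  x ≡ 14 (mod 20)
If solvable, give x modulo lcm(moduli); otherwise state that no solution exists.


Moduli 21, 12, 20 are not pairwise coprime, so CRT works modulo lcm(m_i) when all pairwise compatibility conditions hold.
Pairwise compatibility: gcd(m_i, m_j) must divide a_i - a_j for every pair.
Merge one congruence at a time:
  Start: x ≡ 11 (mod 21).
  Combine with x ≡ 2 (mod 12): gcd(21, 12) = 3; 2 - 11 = -9, which IS divisible by 3, so compatible.
    Write x = 11 + 21·t and substitute into x ≡ 2 (mod 12): 21·t ≡ 2 − 11 = -9 (mod 12).
    Divide the congruence (and modulus) by g = 3: 7·t ≡ -3 (mod 4).
    Reduce coefficients mod 4: 3·t ≡ 1 (mod 4).
    The inverse of 3 mod 4 is 3 (since 3·3 = 9 = 2·4 + 1), so t ≡ 3·1 = 3 ≡ 3 (mod 4).
    Then x = 11 + 21·3 = 74, valid modulo lcm(21, 12) = 84: x ≡ 74 (mod 84).
  Combine with x ≡ 14 (mod 20): gcd(84, 20) = 4; 14 - 74 = -60, which IS divisible by 4, so compatible.
    Write x = 74 + 84·t and substitute into x ≡ 14 (mod 20): 84·t ≡ 14 − 74 = -60 (mod 20).
    Divide the congruence (and modulus) by g = 4: 21·t ≡ -15 (mod 5).
    Reduce coefficients mod 5: 1·t ≡ 0 (mod 5).
    So t ≡ 0 (mod 5).
    Then x = 74 + 84·0 = 74, valid modulo lcm(84, 20) = 420: x ≡ 74 (mod 420).
Verify: 74 mod 21 = 11, 74 mod 12 = 2, 74 mod 20 = 14.

x ≡ 74 (mod 420).
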